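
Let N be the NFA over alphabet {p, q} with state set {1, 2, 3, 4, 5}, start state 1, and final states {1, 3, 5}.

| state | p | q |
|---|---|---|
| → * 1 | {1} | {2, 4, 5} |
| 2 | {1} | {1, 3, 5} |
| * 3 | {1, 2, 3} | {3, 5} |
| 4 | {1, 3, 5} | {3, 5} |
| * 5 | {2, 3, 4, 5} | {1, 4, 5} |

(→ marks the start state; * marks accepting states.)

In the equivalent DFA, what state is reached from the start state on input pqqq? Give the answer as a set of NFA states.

Start: {1}.
δ(1,p) = {1}.
Union: {1}.
After p: {1}.
δ(1,q) = {2, 4, 5}.
Union: {2, 4, 5}.
After q: {2, 4, 5}.
δ(2,q) = {1, 3, 5}; δ(4,q) = {3, 5}; δ(5,q) = {1, 4, 5}.
Union: {1, 3, 4, 5}.
After q: {1, 3, 4, 5}.
δ(1,q) = {2, 4, 5}; δ(3,q) = {3, 5}; δ(4,q) = {3, 5}; δ(5,q) = {1, 4, 5}.
Union: {1, 2, 3, 4, 5}.
After q: {1, 2, 3, 4, 5}.

{1, 2, 3, 4, 5}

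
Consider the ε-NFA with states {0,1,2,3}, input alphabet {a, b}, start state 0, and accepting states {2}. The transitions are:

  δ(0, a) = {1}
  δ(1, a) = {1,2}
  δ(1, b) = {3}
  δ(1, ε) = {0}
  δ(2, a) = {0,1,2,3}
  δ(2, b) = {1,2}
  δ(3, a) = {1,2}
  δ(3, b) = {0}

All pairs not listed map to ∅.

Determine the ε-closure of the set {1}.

{0,1}

Begin with {1}.
1 →ε {0}; add 0.
ε-closure = {0,1}.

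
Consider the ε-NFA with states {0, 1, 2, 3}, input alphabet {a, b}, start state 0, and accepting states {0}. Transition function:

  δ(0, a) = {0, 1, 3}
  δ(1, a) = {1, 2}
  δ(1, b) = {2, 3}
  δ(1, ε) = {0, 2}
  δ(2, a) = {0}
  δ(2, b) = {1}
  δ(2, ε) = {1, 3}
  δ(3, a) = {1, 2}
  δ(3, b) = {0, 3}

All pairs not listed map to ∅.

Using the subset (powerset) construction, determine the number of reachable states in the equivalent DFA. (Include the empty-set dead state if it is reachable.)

3

Start state of the DFA: {0} (ε-closure of the NFA start).
{0} --a--> {0, 1, 2, 3}  [new]
{0} --b--> ∅  [new]
{0, 1, 2, 3} --a--> {0, 1, 2, 3}  [seen]
{0, 1, 2, 3} --b--> {0, 1, 2, 3}  [seen]
∅ --a--> ∅  [seen]
∅ --b--> ∅  [seen]
Reachable DFA states: {0}, {0, 1, 2, 3}, ∅.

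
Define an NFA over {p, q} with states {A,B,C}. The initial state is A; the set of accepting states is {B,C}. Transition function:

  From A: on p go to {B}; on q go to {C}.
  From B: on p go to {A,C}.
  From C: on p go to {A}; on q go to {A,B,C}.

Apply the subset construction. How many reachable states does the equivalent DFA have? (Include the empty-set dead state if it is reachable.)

7

Start state of the DFA: {A}.
{A} --p--> {B}  [new]
{A} --q--> {C}  [new]
{B} --p--> {A,C}  [new]
{B} --q--> ∅  [new]
{C} --p--> {A}  [seen]
{C} --q--> {A,B,C}  [new]
{A,C} --p--> {A,B}  [new]
{A,C} --q--> {A,B,C}  [seen]
∅ --p--> ∅  [seen]
∅ --q--> ∅  [seen]
{A,B,C} --p--> {A,B,C}  [seen]
{A,B,C} --q--> {A,B,C}  [seen]
{A,B} --p--> {A,B,C}  [seen]
{A,B} --q--> {C}  [seen]
Reachable DFA states: {A}, {B}, {C}, {A,C}, ∅, {A,B,C}, {A,B}.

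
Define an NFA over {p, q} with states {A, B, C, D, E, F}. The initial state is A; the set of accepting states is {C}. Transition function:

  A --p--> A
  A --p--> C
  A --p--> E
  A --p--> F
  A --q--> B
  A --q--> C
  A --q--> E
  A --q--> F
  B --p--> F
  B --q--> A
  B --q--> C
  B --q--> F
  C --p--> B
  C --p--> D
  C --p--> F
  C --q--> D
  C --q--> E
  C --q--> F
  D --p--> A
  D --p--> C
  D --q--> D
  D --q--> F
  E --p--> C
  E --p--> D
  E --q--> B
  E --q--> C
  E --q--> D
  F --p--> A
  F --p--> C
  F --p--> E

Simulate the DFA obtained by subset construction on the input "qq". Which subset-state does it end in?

Start: {A}.
δ(A,q) = {B, C, E, F}.
Union: {B, C, E, F}.
After q: {B, C, E, F}.
δ(B,q) = {A, C, F}; δ(C,q) = {D, E, F}; δ(E,q) = {B, C, D}; δ(F,q) = ∅.
Union: {A, B, C, D, E, F}.
After q: {A, B, C, D, E, F}.

{A, B, C, D, E, F}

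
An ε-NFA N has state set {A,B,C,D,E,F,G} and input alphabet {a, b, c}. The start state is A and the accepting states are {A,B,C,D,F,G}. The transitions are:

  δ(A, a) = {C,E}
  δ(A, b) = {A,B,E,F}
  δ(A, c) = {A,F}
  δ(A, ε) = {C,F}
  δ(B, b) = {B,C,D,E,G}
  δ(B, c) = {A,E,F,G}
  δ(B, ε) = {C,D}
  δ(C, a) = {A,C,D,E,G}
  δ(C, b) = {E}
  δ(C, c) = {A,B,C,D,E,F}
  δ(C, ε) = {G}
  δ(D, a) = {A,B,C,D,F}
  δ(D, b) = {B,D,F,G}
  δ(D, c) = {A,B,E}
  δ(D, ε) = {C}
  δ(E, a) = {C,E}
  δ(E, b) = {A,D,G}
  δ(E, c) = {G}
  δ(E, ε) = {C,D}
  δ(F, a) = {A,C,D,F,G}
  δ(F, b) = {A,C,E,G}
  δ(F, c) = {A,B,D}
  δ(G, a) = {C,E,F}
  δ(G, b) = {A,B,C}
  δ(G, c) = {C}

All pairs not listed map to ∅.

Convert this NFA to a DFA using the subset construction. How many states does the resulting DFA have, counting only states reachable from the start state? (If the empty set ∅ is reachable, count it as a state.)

3

Start state of the DFA: {A,C,F,G} (ε-closure of the NFA start).
{A,C,F,G} --a--> {A,C,D,E,F,G}  [new]
{A,C,F,G} --b--> {A,B,C,D,E,F,G}  [new]
{A,C,F,G} --c--> {A,B,C,D,E,F,G}  [seen]
{A,C,D,E,F,G} --a--> {A,B,C,D,E,F,G}  [seen]
{A,C,D,E,F,G} --b--> {A,B,C,D,E,F,G}  [seen]
{A,C,D,E,F,G} --c--> {A,B,C,D,E,F,G}  [seen]
{A,B,C,D,E,F,G} --a--> {A,B,C,D,E,F,G}  [seen]
{A,B,C,D,E,F,G} --b--> {A,B,C,D,E,F,G}  [seen]
{A,B,C,D,E,F,G} --c--> {A,B,C,D,E,F,G}  [seen]
Reachable DFA states: {A,C,F,G}, {A,C,D,E,F,G}, {A,B,C,D,E,F,G}.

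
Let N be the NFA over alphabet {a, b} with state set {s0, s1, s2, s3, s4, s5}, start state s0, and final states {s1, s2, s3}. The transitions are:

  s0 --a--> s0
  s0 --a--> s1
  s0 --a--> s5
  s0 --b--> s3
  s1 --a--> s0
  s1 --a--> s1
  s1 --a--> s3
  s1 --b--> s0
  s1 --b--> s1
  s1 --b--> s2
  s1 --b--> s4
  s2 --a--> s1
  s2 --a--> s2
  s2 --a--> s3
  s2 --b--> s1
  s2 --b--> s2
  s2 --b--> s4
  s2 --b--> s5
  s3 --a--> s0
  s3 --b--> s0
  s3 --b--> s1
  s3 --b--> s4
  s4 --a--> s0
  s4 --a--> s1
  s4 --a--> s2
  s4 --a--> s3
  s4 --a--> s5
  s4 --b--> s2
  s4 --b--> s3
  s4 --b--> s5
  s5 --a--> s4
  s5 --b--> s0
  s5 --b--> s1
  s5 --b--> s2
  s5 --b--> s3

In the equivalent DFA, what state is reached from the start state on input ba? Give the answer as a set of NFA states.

{s0}

Start: {s0}.
δ(s0,b) = {s3}.
Union: {s3}.
After b: {s3}.
δ(s3,a) = {s0}.
Union: {s0}.
After a: {s0}.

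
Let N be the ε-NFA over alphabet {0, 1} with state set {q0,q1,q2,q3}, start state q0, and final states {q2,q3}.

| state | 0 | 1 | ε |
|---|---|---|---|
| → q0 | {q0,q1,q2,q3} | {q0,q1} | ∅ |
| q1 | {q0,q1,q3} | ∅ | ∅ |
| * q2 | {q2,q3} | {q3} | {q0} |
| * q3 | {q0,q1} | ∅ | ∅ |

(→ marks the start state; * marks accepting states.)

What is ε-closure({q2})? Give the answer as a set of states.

Begin with {q2}.
q2 →ε {q0}; add q0.
ε-closure = {q0,q2}.

{q0,q2}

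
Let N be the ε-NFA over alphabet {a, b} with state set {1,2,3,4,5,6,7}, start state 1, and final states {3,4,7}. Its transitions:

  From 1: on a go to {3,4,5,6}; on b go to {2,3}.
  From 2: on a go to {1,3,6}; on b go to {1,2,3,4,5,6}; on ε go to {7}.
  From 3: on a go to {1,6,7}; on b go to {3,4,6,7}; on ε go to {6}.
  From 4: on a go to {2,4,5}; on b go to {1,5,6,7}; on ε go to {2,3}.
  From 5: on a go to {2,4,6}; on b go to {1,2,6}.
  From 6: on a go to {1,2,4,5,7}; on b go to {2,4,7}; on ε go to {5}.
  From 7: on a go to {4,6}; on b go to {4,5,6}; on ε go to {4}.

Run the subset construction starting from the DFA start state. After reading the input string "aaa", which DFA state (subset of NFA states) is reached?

Start: {1}.
δ(1,a) = {3,4,5,6}.
Union: {3,4,5,6}.
ε-closure gives {2,3,4,5,6,7}.
After a: {2,3,4,5,6,7}.
δ(2,a) = {1,3,6}; δ(3,a) = {1,6,7}; δ(4,a) = {2,4,5}; δ(5,a) = {2,4,6}; δ(6,a) = {1,2,4,5,7}; δ(7,a) = {4,6}.
Union: {1,2,3,4,5,6,7}.
After a: {1,2,3,4,5,6,7}.
δ(1,a) = {3,4,5,6}; δ(2,a) = {1,3,6}; δ(3,a) = {1,6,7}; δ(4,a) = {2,4,5}; δ(5,a) = {2,4,6}; δ(6,a) = {1,2,4,5,7}; δ(7,a) = {4,6}.
Union: {1,2,3,4,5,6,7}.
After a: {1,2,3,4,5,6,7}.

{1,2,3,4,5,6,7}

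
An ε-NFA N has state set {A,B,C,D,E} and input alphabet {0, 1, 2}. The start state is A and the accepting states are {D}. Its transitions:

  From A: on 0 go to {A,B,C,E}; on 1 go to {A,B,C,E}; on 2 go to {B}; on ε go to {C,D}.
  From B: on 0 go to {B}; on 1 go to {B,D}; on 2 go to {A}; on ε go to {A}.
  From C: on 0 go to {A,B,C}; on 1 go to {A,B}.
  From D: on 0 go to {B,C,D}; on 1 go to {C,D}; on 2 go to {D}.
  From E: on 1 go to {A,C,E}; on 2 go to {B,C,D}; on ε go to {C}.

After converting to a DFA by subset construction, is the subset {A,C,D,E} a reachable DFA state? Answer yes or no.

Start state of the DFA: {A,C,D} (ε-closure of the NFA start).
{A,C,D} --0--> {A,B,C,D,E}  [new]
{A,C,D} --1--> {A,B,C,D,E}  [seen]
{A,C,D} --2--> {A,B,C,D}  [new]
{A,B,C,D,E} --0--> {A,B,C,D,E}  [seen]
{A,B,C,D,E} --1--> {A,B,C,D,E}  [seen]
{A,B,C,D,E} --2--> {A,B,C,D}  [seen]
{A,B,C,D} --0--> {A,B,C,D,E}  [seen]
{A,B,C,D} --1--> {A,B,C,D,E}  [seen]
{A,B,C,D} --2--> {A,B,C,D}  [seen]
Reachable DFA states: {A,C,D}, {A,B,C,D,E}, {A,B,C,D}.
{A,C,D,E} is not among them.

no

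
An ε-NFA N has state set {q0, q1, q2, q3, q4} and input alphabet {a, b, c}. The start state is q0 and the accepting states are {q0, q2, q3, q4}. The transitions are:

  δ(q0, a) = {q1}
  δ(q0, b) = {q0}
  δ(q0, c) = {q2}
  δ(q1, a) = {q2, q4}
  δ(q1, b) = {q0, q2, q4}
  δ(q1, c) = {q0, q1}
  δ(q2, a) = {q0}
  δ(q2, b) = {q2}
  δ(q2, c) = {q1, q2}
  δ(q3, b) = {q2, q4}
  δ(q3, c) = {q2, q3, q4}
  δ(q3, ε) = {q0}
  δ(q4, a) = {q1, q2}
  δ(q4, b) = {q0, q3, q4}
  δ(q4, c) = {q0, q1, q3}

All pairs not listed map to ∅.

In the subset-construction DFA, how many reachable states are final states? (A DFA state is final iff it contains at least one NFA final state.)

12

Start state of the DFA: {q0} (ε-closure of the NFA start).
{q0} --a--> {q1}  [new]
{q0} --b--> {q0}  [seen]
{q0} --c--> {q2}  [new]
{q1} --a--> {q2, q4}  [new]
{q1} --b--> {q0, q2, q4}  [new]
{q1} --c--> {q0, q1}  [new]
{q2} --a--> {q0}  [seen]
{q2} --b--> {q2}  [seen]
{q2} --c--> {q1, q2}  [new]
{q2, q4} --a--> {q0, q1, q2}  [new]
{q2, q4} --b--> {q0, q2, q3, q4}  [new]
{q2, q4} --c--> {q0, q1, q2, q3}  [new]
{q0, q2, q4} --a--> {q0, q1, q2}  [seen]
{q0, q2, q4} --b--> {q0, q2, q3, q4}  [seen]
{q0, q2, q4} --c--> {q0, q1, q2, q3}  [seen]
{q0, q1} --a--> {q1, q2, q4}  [new]
{q0, q1} --b--> {q0, q2, q4}  [seen]
{q0, q1} --c--> {q0, q1, q2}  [seen]
{q1, q2} --a--> {q0, q2, q4}  [seen]
{q1, q2} --b--> {q0, q2, q4}  [seen]
{q1, q2} --c--> {q0, q1, q2}  [seen]
{q0, q1, q2} --a--> {q0, q1, q2, q4}  [new]
{q0, q1, q2} --b--> {q0, q2, q4}  [seen]
{q0, q1, q2} --c--> {q0, q1, q2}  [seen]
{q0, q2, q3, q4} --a--> {q0, q1, q2}  [seen]
{q0, q2, q3, q4} --b--> {q0, q2, q3, q4}  [seen]
{q0, q2, q3, q4} --c--> {q0, q1, q2, q3, q4}  [new]
{q0, q1, q2, q3} --a--> {q0, q1, q2, q4}  [seen]
{q0, q1, q2, q3} --b--> {q0, q2, q4}  [seen]
{q0, q1, q2, q3} --c--> {q0, q1, q2, q3, q4}  [seen]
{q1, q2, q4} --a--> {q0, q1, q2, q4}  [seen]
{q1, q2, q4} --b--> {q0, q2, q3, q4}  [seen]
{q1, q2, q4} --c--> {q0, q1, q2, q3}  [seen]
{q0, q1, q2, q4} --a--> {q0, q1, q2, q4}  [seen]
{q0, q1, q2, q4} --b--> {q0, q2, q3, q4}  [seen]
{q0, q1, q2, q4} --c--> {q0, q1, q2, q3}  [seen]
{q0, q1, q2, q3, q4} --a--> {q0, q1, q2, q4}  [seen]
{q0, q1, q2, q3, q4} --b--> {q0, q2, q3, q4}  [seen]
{q0, q1, q2, q3, q4} --c--> {q0, q1, q2, q3, q4}  [seen]
Reachable DFA states: {q0}, {q1}, {q2}, {q2, q4}, {q0, q2, q4}, {q0, q1}, {q1, q2}, {q0, q1, q2}, {q0, q2, q3, q4}, {q0, q1, q2, q3}, {q1, q2, q4}, {q0, q1, q2, q4}, {q0, q1, q2, q3, q4}.
Accepting DFA states (contain an NFA accepting state): {q0}, {q2}, {q2, q4}, {q0, q2, q4}, {q0, q1}, {q1, q2}, {q0, q1, q2}, {q0, q2, q3, q4}, {q0, q1, q2, q3}, {q1, q2, q4}, {q0, q1, q2, q4}, {q0, q1, q2, q3, q4}.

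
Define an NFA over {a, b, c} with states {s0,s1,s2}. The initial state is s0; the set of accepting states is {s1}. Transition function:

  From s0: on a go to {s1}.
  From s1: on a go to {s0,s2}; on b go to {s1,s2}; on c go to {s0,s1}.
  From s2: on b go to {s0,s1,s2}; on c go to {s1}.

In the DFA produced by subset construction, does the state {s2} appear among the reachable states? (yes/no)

Start state of the DFA: {s0}.
{s0} --a--> {s1}  [new]
{s0} --b--> ∅  [new]
{s0} --c--> ∅  [seen]
{s1} --a--> {s0,s2}  [new]
{s1} --b--> {s1,s2}  [new]
{s1} --c--> {s0,s1}  [new]
∅ --a--> ∅  [seen]
∅ --b--> ∅  [seen]
∅ --c--> ∅  [seen]
{s0,s2} --a--> {s1}  [seen]
{s0,s2} --b--> {s0,s1,s2}  [new]
{s0,s2} --c--> {s1}  [seen]
{s1,s2} --a--> {s0,s2}  [seen]
{s1,s2} --b--> {s0,s1,s2}  [seen]
{s1,s2} --c--> {s0,s1}  [seen]
{s0,s1} --a--> {s0,s1,s2}  [seen]
{s0,s1} --b--> {s1,s2}  [seen]
{s0,s1} --c--> {s0,s1}  [seen]
{s0,s1,s2} --a--> {s0,s1,s2}  [seen]
{s0,s1,s2} --b--> {s0,s1,s2}  [seen]
{s0,s1,s2} --c--> {s0,s1}  [seen]
Reachable DFA states: {s0}, {s1}, ∅, {s0,s2}, {s1,s2}, {s0,s1}, {s0,s1,s2}.
{s2} is not among them.

no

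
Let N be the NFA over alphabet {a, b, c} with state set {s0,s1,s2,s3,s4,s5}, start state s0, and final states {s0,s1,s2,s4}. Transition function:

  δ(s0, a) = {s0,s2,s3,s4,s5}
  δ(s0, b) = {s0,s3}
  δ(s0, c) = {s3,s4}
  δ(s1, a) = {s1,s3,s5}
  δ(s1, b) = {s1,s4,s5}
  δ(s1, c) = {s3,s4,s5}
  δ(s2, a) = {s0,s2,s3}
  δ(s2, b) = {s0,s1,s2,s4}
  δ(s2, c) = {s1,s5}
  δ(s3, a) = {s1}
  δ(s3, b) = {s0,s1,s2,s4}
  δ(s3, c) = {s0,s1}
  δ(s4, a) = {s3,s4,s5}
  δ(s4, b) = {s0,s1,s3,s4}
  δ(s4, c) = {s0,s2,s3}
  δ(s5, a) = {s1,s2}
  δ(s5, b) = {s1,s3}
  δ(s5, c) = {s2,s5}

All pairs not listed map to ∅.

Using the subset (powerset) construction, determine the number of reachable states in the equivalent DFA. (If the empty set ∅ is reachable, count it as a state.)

11

Start state of the DFA: {s0}.
{s0} --a--> {s0,s2,s3,s4,s5}  [new]
{s0} --b--> {s0,s3}  [new]
{s0} --c--> {s3,s4}  [new]
{s0,s2,s3,s4,s5} --a--> {s0,s1,s2,s3,s4,s5}  [new]
{s0,s2,s3,s4,s5} --b--> {s0,s1,s2,s3,s4}  [new]
{s0,s2,s3,s4,s5} --c--> {s0,s1,s2,s3,s4,s5}  [seen]
{s0,s3} --a--> {s0,s1,s2,s3,s4,s5}  [seen]
{s0,s3} --b--> {s0,s1,s2,s3,s4}  [seen]
{s0,s3} --c--> {s0,s1,s3,s4}  [new]
{s3,s4} --a--> {s1,s3,s4,s5}  [new]
{s3,s4} --b--> {s0,s1,s2,s3,s4}  [seen]
{s3,s4} --c--> {s0,s1,s2,s3}  [new]
{s0,s1,s2,s3,s4,s5} --a--> {s0,s1,s2,s3,s4,s5}  [seen]
{s0,s1,s2,s3,s4,s5} --b--> {s0,s1,s2,s3,s4,s5}  [seen]
{s0,s1,s2,s3,s4,s5} --c--> {s0,s1,s2,s3,s4,s5}  [seen]
{s0,s1,s2,s3,s4} --a--> {s0,s1,s2,s3,s4,s5}  [seen]
{s0,s1,s2,s3,s4} --b--> {s0,s1,s2,s3,s4,s5}  [seen]
{s0,s1,s2,s3,s4} --c--> {s0,s1,s2,s3,s4,s5}  [seen]
{s0,s1,s3,s4} --a--> {s0,s1,s2,s3,s4,s5}  [seen]
{s0,s1,s3,s4} --b--> {s0,s1,s2,s3,s4,s5}  [seen]
{s0,s1,s3,s4} --c--> {s0,s1,s2,s3,s4,s5}  [seen]
{s1,s3,s4,s5} --a--> {s1,s2,s3,s4,s5}  [new]
{s1,s3,s4,s5} --b--> {s0,s1,s2,s3,s4,s5}  [seen]
{s1,s3,s4,s5} --c--> {s0,s1,s2,s3,s4,s5}  [seen]
{s0,s1,s2,s3} --a--> {s0,s1,s2,s3,s4,s5}  [seen]
{s0,s1,s2,s3} --b--> {s0,s1,s2,s3,s4,s5}  [seen]
{s0,s1,s2,s3} --c--> {s0,s1,s3,s4,s5}  [new]
{s1,s2,s3,s4,s5} --a--> {s0,s1,s2,s3,s4,s5}  [seen]
{s1,s2,s3,s4,s5} --b--> {s0,s1,s2,s3,s4,s5}  [seen]
{s1,s2,s3,s4,s5} --c--> {s0,s1,s2,s3,s4,s5}  [seen]
{s0,s1,s3,s4,s5} --a--> {s0,s1,s2,s3,s4,s5}  [seen]
{s0,s1,s3,s4,s5} --b--> {s0,s1,s2,s3,s4,s5}  [seen]
{s0,s1,s3,s4,s5} --c--> {s0,s1,s2,s3,s4,s5}  [seen]
Reachable DFA states: {s0}, {s0,s2,s3,s4,s5}, {s0,s3}, {s3,s4}, {s0,s1,s2,s3,s4,s5}, {s0,s1,s2,s3,s4}, {s0,s1,s3,s4}, {s1,s3,s4,s5}, {s0,s1,s2,s3}, {s1,s2,s3,s4,s5}, {s0,s1,s3,s4,s5}.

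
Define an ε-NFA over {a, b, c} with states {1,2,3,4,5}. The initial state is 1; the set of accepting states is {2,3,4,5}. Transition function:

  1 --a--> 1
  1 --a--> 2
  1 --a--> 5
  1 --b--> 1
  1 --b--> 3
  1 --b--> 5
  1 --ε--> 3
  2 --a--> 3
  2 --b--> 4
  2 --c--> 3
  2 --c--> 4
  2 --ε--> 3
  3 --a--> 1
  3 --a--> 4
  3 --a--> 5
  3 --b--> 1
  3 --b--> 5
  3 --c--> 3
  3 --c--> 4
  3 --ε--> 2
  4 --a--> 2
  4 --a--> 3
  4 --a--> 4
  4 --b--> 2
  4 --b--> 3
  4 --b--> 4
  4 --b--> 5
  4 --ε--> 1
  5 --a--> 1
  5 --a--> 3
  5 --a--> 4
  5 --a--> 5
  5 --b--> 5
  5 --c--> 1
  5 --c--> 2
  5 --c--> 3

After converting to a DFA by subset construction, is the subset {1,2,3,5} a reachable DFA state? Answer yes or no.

Start state of the DFA: {1,2,3} (ε-closure of the NFA start).
{1,2,3} --a--> {1,2,3,4,5}  [new]
{1,2,3} --b--> {1,2,3,4,5}  [seen]
{1,2,3} --c--> {1,2,3,4}  [new]
{1,2,3,4,5} --a--> {1,2,3,4,5}  [seen]
{1,2,3,4,5} --b--> {1,2,3,4,5}  [seen]
{1,2,3,4,5} --c--> {1,2,3,4}  [seen]
{1,2,3,4} --a--> {1,2,3,4,5}  [seen]
{1,2,3,4} --b--> {1,2,3,4,5}  [seen]
{1,2,3,4} --c--> {1,2,3,4}  [seen]
Reachable DFA states: {1,2,3}, {1,2,3,4,5}, {1,2,3,4}.
{1,2,3,5} is not among them.

no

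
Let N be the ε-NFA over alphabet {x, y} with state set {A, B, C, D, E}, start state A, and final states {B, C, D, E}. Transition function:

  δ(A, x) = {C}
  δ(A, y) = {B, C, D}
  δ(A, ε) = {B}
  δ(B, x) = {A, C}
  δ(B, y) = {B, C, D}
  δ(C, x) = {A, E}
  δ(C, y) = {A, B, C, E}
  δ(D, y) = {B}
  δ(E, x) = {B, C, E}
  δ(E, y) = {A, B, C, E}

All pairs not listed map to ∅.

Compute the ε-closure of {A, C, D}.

Begin with {A, C, D}.
A →ε {B}; add B.
ε-closure = {A, B, C, D}.

{A, B, C, D}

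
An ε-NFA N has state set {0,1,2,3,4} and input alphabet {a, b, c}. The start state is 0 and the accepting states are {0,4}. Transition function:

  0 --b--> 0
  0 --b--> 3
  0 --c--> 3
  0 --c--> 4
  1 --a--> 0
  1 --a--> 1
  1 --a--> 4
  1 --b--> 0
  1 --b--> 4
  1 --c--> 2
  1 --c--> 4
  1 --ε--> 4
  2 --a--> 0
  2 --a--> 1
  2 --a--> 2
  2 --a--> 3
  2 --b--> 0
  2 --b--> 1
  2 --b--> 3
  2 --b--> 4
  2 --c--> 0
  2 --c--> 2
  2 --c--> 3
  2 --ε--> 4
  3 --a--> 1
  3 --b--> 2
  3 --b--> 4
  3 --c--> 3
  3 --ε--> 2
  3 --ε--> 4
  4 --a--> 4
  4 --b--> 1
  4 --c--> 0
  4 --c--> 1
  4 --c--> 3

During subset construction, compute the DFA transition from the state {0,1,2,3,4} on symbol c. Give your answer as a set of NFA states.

δ(0,c) = {3,4}; δ(1,c) = {2,4}; δ(2,c) = {0,2,3}; δ(3,c) = {3}; δ(4,c) = {0,1,3}.
Union: {0,1,2,3,4}.

{0,1,2,3,4}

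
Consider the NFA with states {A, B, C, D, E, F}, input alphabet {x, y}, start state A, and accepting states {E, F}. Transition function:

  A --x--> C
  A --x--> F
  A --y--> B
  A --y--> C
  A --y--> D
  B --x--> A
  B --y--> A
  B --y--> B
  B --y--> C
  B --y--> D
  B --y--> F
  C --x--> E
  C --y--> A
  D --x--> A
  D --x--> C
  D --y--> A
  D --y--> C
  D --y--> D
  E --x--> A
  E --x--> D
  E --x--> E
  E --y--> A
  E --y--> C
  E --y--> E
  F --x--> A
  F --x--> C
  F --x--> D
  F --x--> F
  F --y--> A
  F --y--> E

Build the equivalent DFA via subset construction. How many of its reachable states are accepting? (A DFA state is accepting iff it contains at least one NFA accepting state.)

7

Start state of the DFA: {A}.
{A} --x--> {C, F}  [new]
{A} --y--> {B, C, D}  [new]
{C, F} --x--> {A, C, D, E, F}  [new]
{C, F} --y--> {A, E}  [new]
{B, C, D} --x--> {A, C, E}  [new]
{B, C, D} --y--> {A, B, C, D, F}  [new]
{A, C, D, E, F} --x--> {A, C, D, E, F}  [seen]
{A, C, D, E, F} --y--> {A, B, C, D, E}  [new]
{A, E} --x--> {A, C, D, E, F}  [seen]
{A, E} --y--> {A, B, C, D, E}  [seen]
{A, C, E} --x--> {A, C, D, E, F}  [seen]
{A, C, E} --y--> {A, B, C, D, E}  [seen]
{A, B, C, D, F} --x--> {A, C, D, E, F}  [seen]
{A, B, C, D, F} --y--> {A, B, C, D, E, F}  [new]
{A, B, C, D, E} --x--> {A, C, D, E, F}  [seen]
{A, B, C, D, E} --y--> {A, B, C, D, E, F}  [seen]
{A, B, C, D, E, F} --x--> {A, C, D, E, F}  [seen]
{A, B, C, D, E, F} --y--> {A, B, C, D, E, F}  [seen]
Reachable DFA states: {A}, {C, F}, {B, C, D}, {A, C, D, E, F}, {A, E}, {A, C, E}, {A, B, C, D, F}, {A, B, C, D, E}, {A, B, C, D, E, F}.
Accepting DFA states (contain an NFA accepting state): {C, F}, {A, C, D, E, F}, {A, E}, {A, C, E}, {A, B, C, D, F}, {A, B, C, D, E}, {A, B, C, D, E, F}.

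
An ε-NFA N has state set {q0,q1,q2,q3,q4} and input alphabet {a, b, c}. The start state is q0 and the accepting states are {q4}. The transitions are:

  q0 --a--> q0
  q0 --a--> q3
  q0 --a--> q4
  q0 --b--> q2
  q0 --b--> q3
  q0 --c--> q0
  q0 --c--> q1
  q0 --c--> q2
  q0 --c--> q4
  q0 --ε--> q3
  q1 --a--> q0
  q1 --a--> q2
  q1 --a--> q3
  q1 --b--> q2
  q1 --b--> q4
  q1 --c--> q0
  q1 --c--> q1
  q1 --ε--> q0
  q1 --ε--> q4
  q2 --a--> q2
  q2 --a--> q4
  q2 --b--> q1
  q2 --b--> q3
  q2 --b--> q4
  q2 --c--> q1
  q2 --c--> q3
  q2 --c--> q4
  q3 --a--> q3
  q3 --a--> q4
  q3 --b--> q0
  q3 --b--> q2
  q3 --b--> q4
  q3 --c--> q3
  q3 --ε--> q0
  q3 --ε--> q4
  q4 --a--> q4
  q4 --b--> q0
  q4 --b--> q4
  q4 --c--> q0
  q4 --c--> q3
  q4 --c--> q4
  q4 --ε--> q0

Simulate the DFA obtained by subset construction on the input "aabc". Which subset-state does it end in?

Start: {q0,q3,q4}.
δ(q0,a) = {q0,q3,q4}; δ(q3,a) = {q3,q4}; δ(q4,a) = {q4}.
Union: {q0,q3,q4}.
After a: {q0,q3,q4}.
δ(q0,a) = {q0,q3,q4}; δ(q3,a) = {q3,q4}; δ(q4,a) = {q4}.
Union: {q0,q3,q4}.
After a: {q0,q3,q4}.
δ(q0,b) = {q2,q3}; δ(q3,b) = {q0,q2,q4}; δ(q4,b) = {q0,q4}.
Union: {q0,q2,q3,q4}.
After b: {q0,q2,q3,q4}.
δ(q0,c) = {q0,q1,q2,q4}; δ(q2,c) = {q1,q3,q4}; δ(q3,c) = {q3}; δ(q4,c) = {q0,q3,q4}.
Union: {q0,q1,q2,q3,q4}.
After c: {q0,q1,q2,q3,q4}.

{q0,q1,q2,q3,q4}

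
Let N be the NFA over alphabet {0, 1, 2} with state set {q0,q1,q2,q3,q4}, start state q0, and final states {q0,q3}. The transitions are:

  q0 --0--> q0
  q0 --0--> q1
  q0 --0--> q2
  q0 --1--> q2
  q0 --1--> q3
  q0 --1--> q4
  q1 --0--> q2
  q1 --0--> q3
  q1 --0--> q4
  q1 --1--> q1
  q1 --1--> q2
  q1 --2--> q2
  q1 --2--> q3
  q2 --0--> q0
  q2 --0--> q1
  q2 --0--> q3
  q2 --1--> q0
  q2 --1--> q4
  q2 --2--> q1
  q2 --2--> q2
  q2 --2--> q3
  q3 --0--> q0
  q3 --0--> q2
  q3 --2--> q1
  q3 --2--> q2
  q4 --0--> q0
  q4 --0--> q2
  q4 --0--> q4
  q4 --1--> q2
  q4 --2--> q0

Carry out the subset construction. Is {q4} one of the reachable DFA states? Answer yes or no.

Start state of the DFA: {q0}.
{q0} --0--> {q0,q1,q2}  [new]
{q0} --1--> {q2,q3,q4}  [new]
{q0} --2--> ∅  [new]
{q0,q1,q2} --0--> {q0,q1,q2,q3,q4}  [new]
{q0,q1,q2} --1--> {q0,q1,q2,q3,q4}  [seen]
{q0,q1,q2} --2--> {q1,q2,q3}  [new]
{q2,q3,q4} --0--> {q0,q1,q2,q3,q4}  [seen]
{q2,q3,q4} --1--> {q0,q2,q4}  [new]
{q2,q3,q4} --2--> {q0,q1,q2,q3}  [new]
∅ --0--> ∅  [seen]
∅ --1--> ∅  [seen]
∅ --2--> ∅  [seen]
{q0,q1,q2,q3,q4} --0--> {q0,q1,q2,q3,q4}  [seen]
{q0,q1,q2,q3,q4} --1--> {q0,q1,q2,q3,q4}  [seen]
{q0,q1,q2,q3,q4} --2--> {q0,q1,q2,q3}  [seen]
{q1,q2,q3} --0--> {q0,q1,q2,q3,q4}  [seen]
{q1,q2,q3} --1--> {q0,q1,q2,q4}  [new]
{q1,q2,q3} --2--> {q1,q2,q3}  [seen]
{q0,q2,q4} --0--> {q0,q1,q2,q3,q4}  [seen]
{q0,q2,q4} --1--> {q0,q2,q3,q4}  [new]
{q0,q2,q4} --2--> {q0,q1,q2,q3}  [seen]
{q0,q1,q2,q3} --0--> {q0,q1,q2,q3,q4}  [seen]
{q0,q1,q2,q3} --1--> {q0,q1,q2,q3,q4}  [seen]
{q0,q1,q2,q3} --2--> {q1,q2,q3}  [seen]
{q0,q1,q2,q4} --0--> {q0,q1,q2,q3,q4}  [seen]
{q0,q1,q2,q4} --1--> {q0,q1,q2,q3,q4}  [seen]
{q0,q1,q2,q4} --2--> {q0,q1,q2,q3}  [seen]
{q0,q2,q3,q4} --0--> {q0,q1,q2,q3,q4}  [seen]
{q0,q2,q3,q4} --1--> {q0,q2,q3,q4}  [seen]
{q0,q2,q3,q4} --2--> {q0,q1,q2,q3}  [seen]
Reachable DFA states: {q0}, {q0,q1,q2}, {q2,q3,q4}, ∅, {q0,q1,q2,q3,q4}, {q1,q2,q3}, {q0,q2,q4}, {q0,q1,q2,q3}, {q0,q1,q2,q4}, {q0,q2,q3,q4}.
{q4} is not among them.

no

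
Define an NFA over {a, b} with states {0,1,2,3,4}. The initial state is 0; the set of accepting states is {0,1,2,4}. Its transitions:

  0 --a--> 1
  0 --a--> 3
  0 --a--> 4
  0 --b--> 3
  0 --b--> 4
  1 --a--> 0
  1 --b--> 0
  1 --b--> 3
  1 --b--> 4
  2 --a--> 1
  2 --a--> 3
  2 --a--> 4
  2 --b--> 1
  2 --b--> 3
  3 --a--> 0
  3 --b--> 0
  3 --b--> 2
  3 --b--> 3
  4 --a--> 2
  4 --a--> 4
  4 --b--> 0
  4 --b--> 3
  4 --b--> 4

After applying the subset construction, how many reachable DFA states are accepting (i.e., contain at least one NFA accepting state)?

8

Start state of the DFA: {0}.
{0} --a--> {1,3,4}  [new]
{0} --b--> {3,4}  [new]
{1,3,4} --a--> {0,2,4}  [new]
{1,3,4} --b--> {0,2,3,4}  [new]
{3,4} --a--> {0,2,4}  [seen]
{3,4} --b--> {0,2,3,4}  [seen]
{0,2,4} --a--> {1,2,3,4}  [new]
{0,2,4} --b--> {0,1,3,4}  [new]
{0,2,3,4} --a--> {0,1,2,3,4}  [new]
{0,2,3,4} --b--> {0,1,2,3,4}  [seen]
{1,2,3,4} --a--> {0,1,2,3,4}  [seen]
{1,2,3,4} --b--> {0,1,2,3,4}  [seen]
{0,1,3,4} --a--> {0,1,2,3,4}  [seen]
{0,1,3,4} --b--> {0,2,3,4}  [seen]
{0,1,2,3,4} --a--> {0,1,2,3,4}  [seen]
{0,1,2,3,4} --b--> {0,1,2,3,4}  [seen]
Reachable DFA states: {0}, {1,3,4}, {3,4}, {0,2,4}, {0,2,3,4}, {1,2,3,4}, {0,1,3,4}, {0,1,2,3,4}.
Accepting DFA states (contain an NFA accepting state): {0}, {1,3,4}, {3,4}, {0,2,4}, {0,2,3,4}, {1,2,3,4}, {0,1,3,4}, {0,1,2,3,4}.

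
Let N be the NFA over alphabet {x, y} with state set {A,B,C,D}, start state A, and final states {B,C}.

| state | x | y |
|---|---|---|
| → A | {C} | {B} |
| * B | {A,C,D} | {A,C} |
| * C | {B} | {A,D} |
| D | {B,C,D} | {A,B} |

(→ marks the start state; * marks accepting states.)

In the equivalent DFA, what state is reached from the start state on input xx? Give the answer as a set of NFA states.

Start: {A}.
δ(A,x) = {C}.
Union: {C}.
After x: {C}.
δ(C,x) = {B}.
Union: {B}.
After x: {B}.

{B}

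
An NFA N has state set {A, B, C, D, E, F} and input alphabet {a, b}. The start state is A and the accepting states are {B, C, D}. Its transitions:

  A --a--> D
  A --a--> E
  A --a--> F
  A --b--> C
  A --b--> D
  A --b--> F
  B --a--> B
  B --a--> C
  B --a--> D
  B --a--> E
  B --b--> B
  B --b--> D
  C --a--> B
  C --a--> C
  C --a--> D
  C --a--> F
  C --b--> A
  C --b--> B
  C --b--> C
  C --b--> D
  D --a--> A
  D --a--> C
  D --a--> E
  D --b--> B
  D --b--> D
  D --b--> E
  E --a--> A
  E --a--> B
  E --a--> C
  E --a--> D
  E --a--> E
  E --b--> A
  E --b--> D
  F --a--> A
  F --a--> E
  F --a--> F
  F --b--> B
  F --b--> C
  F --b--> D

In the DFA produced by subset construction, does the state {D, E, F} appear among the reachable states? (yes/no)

Start state of the DFA: {A}.
{A} --a--> {D, E, F}  [new]
{A} --b--> {C, D, F}  [new]
{D, E, F} --a--> {A, B, C, D, E, F}  [new]
{D, E, F} --b--> {A, B, C, D, E}  [new]
{C, D, F} --a--> {A, B, C, D, E, F}  [seen]
{C, D, F} --b--> {A, B, C, D, E}  [seen]
{A, B, C, D, E, F} --a--> {A, B, C, D, E, F}  [seen]
{A, B, C, D, E, F} --b--> {A, B, C, D, E, F}  [seen]
{A, B, C, D, E} --a--> {A, B, C, D, E, F}  [seen]
{A, B, C, D, E} --b--> {A, B, C, D, E, F}  [seen]
Reachable DFA states: {A}, {D, E, F}, {C, D, F}, {A, B, C, D, E, F}, {A, B, C, D, E}.
{D, E, F} is among them.

yes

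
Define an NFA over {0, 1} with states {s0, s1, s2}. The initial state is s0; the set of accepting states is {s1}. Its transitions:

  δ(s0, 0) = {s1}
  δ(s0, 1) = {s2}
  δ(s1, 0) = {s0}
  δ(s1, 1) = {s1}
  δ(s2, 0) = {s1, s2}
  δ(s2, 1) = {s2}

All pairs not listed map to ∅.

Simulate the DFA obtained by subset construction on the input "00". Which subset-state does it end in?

Start: {s0}.
δ(s0,0) = {s1}.
Union: {s1}.
After 0: {s1}.
δ(s1,0) = {s0}.
Union: {s0}.
After 0: {s0}.

{s0}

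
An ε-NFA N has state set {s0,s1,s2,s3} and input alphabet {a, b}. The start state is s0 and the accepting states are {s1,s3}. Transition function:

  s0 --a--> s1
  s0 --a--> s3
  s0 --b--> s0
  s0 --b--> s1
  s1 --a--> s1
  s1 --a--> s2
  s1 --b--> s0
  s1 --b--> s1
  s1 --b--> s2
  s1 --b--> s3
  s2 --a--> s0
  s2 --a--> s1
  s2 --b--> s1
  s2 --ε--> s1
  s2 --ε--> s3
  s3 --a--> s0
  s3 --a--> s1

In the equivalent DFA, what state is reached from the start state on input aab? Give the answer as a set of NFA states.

Start: {s0}.
δ(s0,a) = {s1,s3}.
Union: {s1,s3}.
After a: {s1,s3}.
δ(s1,a) = {s1,s2}; δ(s3,a) = {s0,s1}.
Union: {s0,s1,s2}.
ε-closure gives {s0,s1,s2,s3}.
After a: {s0,s1,s2,s3}.
δ(s0,b) = {s0,s1}; δ(s1,b) = {s0,s1,s2,s3}; δ(s2,b) = {s1}; δ(s3,b) = ∅.
Union: {s0,s1,s2,s3}.
After b: {s0,s1,s2,s3}.

{s0,s1,s2,s3}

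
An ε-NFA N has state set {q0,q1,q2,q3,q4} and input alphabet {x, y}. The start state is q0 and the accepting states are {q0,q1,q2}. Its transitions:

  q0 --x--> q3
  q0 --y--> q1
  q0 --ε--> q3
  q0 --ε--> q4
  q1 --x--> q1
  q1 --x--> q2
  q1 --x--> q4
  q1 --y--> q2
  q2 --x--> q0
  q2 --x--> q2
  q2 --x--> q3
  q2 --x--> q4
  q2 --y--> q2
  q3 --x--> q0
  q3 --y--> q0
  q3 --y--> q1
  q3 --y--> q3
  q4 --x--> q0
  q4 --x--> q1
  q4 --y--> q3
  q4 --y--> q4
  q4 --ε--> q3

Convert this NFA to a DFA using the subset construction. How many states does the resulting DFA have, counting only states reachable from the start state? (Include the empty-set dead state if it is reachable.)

3

Start state of the DFA: {q0,q3,q4} (ε-closure of the NFA start).
{q0,q3,q4} --x--> {q0,q1,q3,q4}  [new]
{q0,q3,q4} --y--> {q0,q1,q3,q4}  [seen]
{q0,q1,q3,q4} --x--> {q0,q1,q2,q3,q4}  [new]
{q0,q1,q3,q4} --y--> {q0,q1,q2,q3,q4}  [seen]
{q0,q1,q2,q3,q4} --x--> {q0,q1,q2,q3,q4}  [seen]
{q0,q1,q2,q3,q4} --y--> {q0,q1,q2,q3,q4}  [seen]
Reachable DFA states: {q0,q3,q4}, {q0,q1,q3,q4}, {q0,q1,q2,q3,q4}.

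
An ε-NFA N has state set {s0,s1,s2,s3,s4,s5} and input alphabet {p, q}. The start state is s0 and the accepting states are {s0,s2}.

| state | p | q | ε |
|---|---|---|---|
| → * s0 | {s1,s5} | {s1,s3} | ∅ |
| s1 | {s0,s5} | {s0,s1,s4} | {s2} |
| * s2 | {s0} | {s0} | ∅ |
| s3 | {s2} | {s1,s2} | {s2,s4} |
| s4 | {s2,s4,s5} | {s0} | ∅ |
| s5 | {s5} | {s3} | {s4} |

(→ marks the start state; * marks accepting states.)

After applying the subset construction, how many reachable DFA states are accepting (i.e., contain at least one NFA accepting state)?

7

Start state of the DFA: {s0} (ε-closure of the NFA start).
{s0} --p--> {s1,s2,s4,s5}  [new]
{s0} --q--> {s1,s2,s3,s4}  [new]
{s1,s2,s4,s5} --p--> {s0,s2,s4,s5}  [new]
{s1,s2,s4,s5} --q--> {s0,s1,s2,s3,s4}  [new]
{s1,s2,s3,s4} --p--> {s0,s2,s4,s5}  [seen]
{s1,s2,s3,s4} --q--> {s0,s1,s2,s4}  [new]
{s0,s2,s4,s5} --p--> {s0,s1,s2,s4,s5}  [new]
{s0,s2,s4,s5} --q--> {s0,s1,s2,s3,s4}  [seen]
{s0,s1,s2,s3,s4} --p--> {s0,s1,s2,s4,s5}  [seen]
{s0,s1,s2,s3,s4} --q--> {s0,s1,s2,s3,s4}  [seen]
{s0,s1,s2,s4} --p--> {s0,s1,s2,s4,s5}  [seen]
{s0,s1,s2,s4} --q--> {s0,s1,s2,s3,s4}  [seen]
{s0,s1,s2,s4,s5} --p--> {s0,s1,s2,s4,s5}  [seen]
{s0,s1,s2,s4,s5} --q--> {s0,s1,s2,s3,s4}  [seen]
Reachable DFA states: {s0}, {s1,s2,s4,s5}, {s1,s2,s3,s4}, {s0,s2,s4,s5}, {s0,s1,s2,s3,s4}, {s0,s1,s2,s4}, {s0,s1,s2,s4,s5}.
Accepting DFA states (contain an NFA accepting state): {s0}, {s1,s2,s4,s5}, {s1,s2,s3,s4}, {s0,s2,s4,s5}, {s0,s1,s2,s3,s4}, {s0,s1,s2,s4}, {s0,s1,s2,s4,s5}.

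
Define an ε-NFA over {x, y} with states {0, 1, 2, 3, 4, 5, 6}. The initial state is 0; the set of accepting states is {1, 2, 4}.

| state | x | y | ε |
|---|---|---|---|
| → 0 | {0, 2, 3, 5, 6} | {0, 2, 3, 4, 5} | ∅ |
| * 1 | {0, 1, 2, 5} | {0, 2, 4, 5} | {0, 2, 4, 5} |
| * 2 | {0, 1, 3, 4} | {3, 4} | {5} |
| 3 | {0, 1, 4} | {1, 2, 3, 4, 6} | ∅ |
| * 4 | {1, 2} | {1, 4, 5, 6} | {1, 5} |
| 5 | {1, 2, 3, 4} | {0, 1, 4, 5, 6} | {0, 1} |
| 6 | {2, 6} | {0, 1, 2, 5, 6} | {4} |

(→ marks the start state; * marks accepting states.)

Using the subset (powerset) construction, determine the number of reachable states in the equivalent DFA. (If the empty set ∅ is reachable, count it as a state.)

Start state of the DFA: {0} (ε-closure of the NFA start).
{0} --x--> {0, 1, 2, 3, 4, 5, 6}  [new]
{0} --y--> {0, 1, 2, 3, 4, 5}  [new]
{0, 1, 2, 3, 4, 5, 6} --x--> {0, 1, 2, 3, 4, 5, 6}  [seen]
{0, 1, 2, 3, 4, 5, 6} --y--> {0, 1, 2, 3, 4, 5, 6}  [seen]
{0, 1, 2, 3, 4, 5} --x--> {0, 1, 2, 3, 4, 5, 6}  [seen]
{0, 1, 2, 3, 4, 5} --y--> {0, 1, 2, 3, 4, 5, 6}  [seen]
Reachable DFA states: {0}, {0, 1, 2, 3, 4, 5, 6}, {0, 1, 2, 3, 4, 5}.

3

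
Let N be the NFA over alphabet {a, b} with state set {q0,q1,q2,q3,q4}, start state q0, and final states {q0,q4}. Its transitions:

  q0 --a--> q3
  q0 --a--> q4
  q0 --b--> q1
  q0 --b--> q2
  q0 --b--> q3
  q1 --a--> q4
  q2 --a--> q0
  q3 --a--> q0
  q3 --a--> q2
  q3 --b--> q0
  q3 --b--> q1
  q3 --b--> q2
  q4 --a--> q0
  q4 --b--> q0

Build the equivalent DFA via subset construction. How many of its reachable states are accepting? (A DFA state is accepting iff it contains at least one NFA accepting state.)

Start state of the DFA: {q0}.
{q0} --a--> {q3,q4}  [new]
{q0} --b--> {q1,q2,q3}  [new]
{q3,q4} --a--> {q0,q2}  [new]
{q3,q4} --b--> {q0,q1,q2}  [new]
{q1,q2,q3} --a--> {q0,q2,q4}  [new]
{q1,q2,q3} --b--> {q0,q1,q2}  [seen]
{q0,q2} --a--> {q0,q3,q4}  [new]
{q0,q2} --b--> {q1,q2,q3}  [seen]
{q0,q1,q2} --a--> {q0,q3,q4}  [seen]
{q0,q1,q2} --b--> {q1,q2,q3}  [seen]
{q0,q2,q4} --a--> {q0,q3,q4}  [seen]
{q0,q2,q4} --b--> {q0,q1,q2,q3}  [new]
{q0,q3,q4} --a--> {q0,q2,q3,q4}  [new]
{q0,q3,q4} --b--> {q0,q1,q2,q3}  [seen]
{q0,q1,q2,q3} --a--> {q0,q2,q3,q4}  [seen]
{q0,q1,q2,q3} --b--> {q0,q1,q2,q3}  [seen]
{q0,q2,q3,q4} --a--> {q0,q2,q3,q4}  [seen]
{q0,q2,q3,q4} --b--> {q0,q1,q2,q3}  [seen]
Reachable DFA states: {q0}, {q3,q4}, {q1,q2,q3}, {q0,q2}, {q0,q1,q2}, {q0,q2,q4}, {q0,q3,q4}, {q0,q1,q2,q3}, {q0,q2,q3,q4}.
Accepting DFA states (contain an NFA accepting state): {q0}, {q3,q4}, {q0,q2}, {q0,q1,q2}, {q0,q2,q4}, {q0,q3,q4}, {q0,q1,q2,q3}, {q0,q2,q3,q4}.

8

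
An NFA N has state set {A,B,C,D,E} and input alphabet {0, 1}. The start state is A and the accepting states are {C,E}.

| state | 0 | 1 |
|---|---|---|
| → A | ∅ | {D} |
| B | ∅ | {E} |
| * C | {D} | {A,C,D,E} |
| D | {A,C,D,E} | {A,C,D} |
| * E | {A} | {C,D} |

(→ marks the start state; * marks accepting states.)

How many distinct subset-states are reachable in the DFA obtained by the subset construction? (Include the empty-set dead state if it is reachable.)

5

Start state of the DFA: {A}.
{A} --0--> ∅  [new]
{A} --1--> {D}  [new]
∅ --0--> ∅  [seen]
∅ --1--> ∅  [seen]
{D} --0--> {A,C,D,E}  [new]
{D} --1--> {A,C,D}  [new]
{A,C,D,E} --0--> {A,C,D,E}  [seen]
{A,C,D,E} --1--> {A,C,D,E}  [seen]
{A,C,D} --0--> {A,C,D,E}  [seen]
{A,C,D} --1--> {A,C,D,E}  [seen]
Reachable DFA states: {A}, ∅, {D}, {A,C,D,E}, {A,C,D}.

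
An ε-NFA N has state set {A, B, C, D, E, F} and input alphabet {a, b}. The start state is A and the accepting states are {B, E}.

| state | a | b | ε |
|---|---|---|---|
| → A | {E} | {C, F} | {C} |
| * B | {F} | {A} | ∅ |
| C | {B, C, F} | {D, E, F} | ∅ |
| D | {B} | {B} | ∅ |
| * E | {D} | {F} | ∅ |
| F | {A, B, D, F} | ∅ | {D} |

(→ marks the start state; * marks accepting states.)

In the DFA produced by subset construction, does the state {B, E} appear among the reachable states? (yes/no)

Start state of the DFA: {A, C} (ε-closure of the NFA start).
{A, C} --a--> {B, C, D, E, F}  [new]
{A, C} --b--> {C, D, E, F}  [new]
{B, C, D, E, F} --a--> {A, B, C, D, F}  [new]
{B, C, D, E, F} --b--> {A, B, C, D, E, F}  [new]
{C, D, E, F} --a--> {A, B, C, D, F}  [seen]
{C, D, E, F} --b--> {B, D, E, F}  [new]
{A, B, C, D, F} --a--> {A, B, C, D, E, F}  [seen]
{A, B, C, D, F} --b--> {A, B, C, D, E, F}  [seen]
{A, B, C, D, E, F} --a--> {A, B, C, D, E, F}  [seen]
{A, B, C, D, E, F} --b--> {A, B, C, D, E, F}  [seen]
{B, D, E, F} --a--> {A, B, C, D, F}  [seen]
{B, D, E, F} --b--> {A, B, C, D, F}  [seen]
Reachable DFA states: {A, C}, {B, C, D, E, F}, {C, D, E, F}, {A, B, C, D, F}, {A, B, C, D, E, F}, {B, D, E, F}.
{B, E} is not among them.

no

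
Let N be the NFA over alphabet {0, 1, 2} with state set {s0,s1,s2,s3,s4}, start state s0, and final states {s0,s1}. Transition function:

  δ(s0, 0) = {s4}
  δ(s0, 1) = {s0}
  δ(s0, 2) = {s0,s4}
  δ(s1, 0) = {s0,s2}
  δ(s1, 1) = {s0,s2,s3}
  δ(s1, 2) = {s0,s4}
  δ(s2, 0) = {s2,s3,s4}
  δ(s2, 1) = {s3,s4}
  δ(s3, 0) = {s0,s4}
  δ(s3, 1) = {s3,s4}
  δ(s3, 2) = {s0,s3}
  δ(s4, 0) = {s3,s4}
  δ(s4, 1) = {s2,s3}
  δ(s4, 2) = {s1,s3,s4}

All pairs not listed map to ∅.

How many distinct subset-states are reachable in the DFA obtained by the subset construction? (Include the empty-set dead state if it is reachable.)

Start state of the DFA: {s0}.
{s0} --0--> {s4}  [new]
{s0} --1--> {s0}  [seen]
{s0} --2--> {s0,s4}  [new]
{s4} --0--> {s3,s4}  [new]
{s4} --1--> {s2,s3}  [new]
{s4} --2--> {s1,s3,s4}  [new]
{s0,s4} --0--> {s3,s4}  [seen]
{s0,s4} --1--> {s0,s2,s3}  [new]
{s0,s4} --2--> {s0,s1,s3,s4}  [new]
{s3,s4} --0--> {s0,s3,s4}  [new]
{s3,s4} --1--> {s2,s3,s4}  [new]
{s3,s4} --2--> {s0,s1,s3,s4}  [seen]
{s2,s3} --0--> {s0,s2,s3,s4}  [new]
{s2,s3} --1--> {s3,s4}  [seen]
{s2,s3} --2--> {s0,s3}  [new]
{s1,s3,s4} --0--> {s0,s2,s3,s4}  [seen]
{s1,s3,s4} --1--> {s0,s2,s3,s4}  [seen]
{s1,s3,s4} --2--> {s0,s1,s3,s4}  [seen]
{s0,s2,s3} --0--> {s0,s2,s3,s4}  [seen]
{s0,s2,s3} --1--> {s0,s3,s4}  [seen]
{s0,s2,s3} --2--> {s0,s3,s4}  [seen]
{s0,s1,s3,s4} --0--> {s0,s2,s3,s4}  [seen]
{s0,s1,s3,s4} --1--> {s0,s2,s3,s4}  [seen]
{s0,s1,s3,s4} --2--> {s0,s1,s3,s4}  [seen]
{s0,s3,s4} --0--> {s0,s3,s4}  [seen]
{s0,s3,s4} --1--> {s0,s2,s3,s4}  [seen]
{s0,s3,s4} --2--> {s0,s1,s3,s4}  [seen]
{s2,s3,s4} --0--> {s0,s2,s3,s4}  [seen]
{s2,s3,s4} --1--> {s2,s3,s4}  [seen]
{s2,s3,s4} --2--> {s0,s1,s3,s4}  [seen]
{s0,s2,s3,s4} --0--> {s0,s2,s3,s4}  [seen]
{s0,s2,s3,s4} --1--> {s0,s2,s3,s4}  [seen]
{s0,s2,s3,s4} --2--> {s0,s1,s3,s4}  [seen]
{s0,s3} --0--> {s0,s4}  [seen]
{s0,s3} --1--> {s0,s3,s4}  [seen]
{s0,s3} --2--> {s0,s3,s4}  [seen]
Reachable DFA states: {s0}, {s4}, {s0,s4}, {s3,s4}, {s2,s3}, {s1,s3,s4}, {s0,s2,s3}, {s0,s1,s3,s4}, {s0,s3,s4}, {s2,s3,s4}, {s0,s2,s3,s4}, {s0,s3}.

12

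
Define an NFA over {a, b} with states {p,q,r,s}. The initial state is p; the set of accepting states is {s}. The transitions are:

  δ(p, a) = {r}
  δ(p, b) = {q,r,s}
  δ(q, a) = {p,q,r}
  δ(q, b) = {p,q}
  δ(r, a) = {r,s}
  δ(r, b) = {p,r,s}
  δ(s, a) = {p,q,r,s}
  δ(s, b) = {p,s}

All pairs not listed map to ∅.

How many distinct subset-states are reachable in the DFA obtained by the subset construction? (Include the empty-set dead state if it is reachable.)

Start state of the DFA: {p}.
{p} --a--> {r}  [new]
{p} --b--> {q,r,s}  [new]
{r} --a--> {r,s}  [new]
{r} --b--> {p,r,s}  [new]
{q,r,s} --a--> {p,q,r,s}  [new]
{q,r,s} --b--> {p,q,r,s}  [seen]
{r,s} --a--> {p,q,r,s}  [seen]
{r,s} --b--> {p,r,s}  [seen]
{p,r,s} --a--> {p,q,r,s}  [seen]
{p,r,s} --b--> {p,q,r,s}  [seen]
{p,q,r,s} --a--> {p,q,r,s}  [seen]
{p,q,r,s} --b--> {p,q,r,s}  [seen]
Reachable DFA states: {p}, {r}, {q,r,s}, {r,s}, {p,r,s}, {p,q,r,s}.

6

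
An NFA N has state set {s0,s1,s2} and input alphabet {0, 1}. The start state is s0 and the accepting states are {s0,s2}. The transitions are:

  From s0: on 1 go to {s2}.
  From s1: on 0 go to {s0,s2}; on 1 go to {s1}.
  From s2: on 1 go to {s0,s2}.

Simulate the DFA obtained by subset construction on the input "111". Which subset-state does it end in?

{s0,s2}

Start: {s0}.
δ(s0,1) = {s2}.
Union: {s2}.
After 1: {s2}.
δ(s2,1) = {s0,s2}.
Union: {s0,s2}.
After 1: {s0,s2}.
δ(s0,1) = {s2}; δ(s2,1) = {s0,s2}.
Union: {s0,s2}.
After 1: {s0,s2}.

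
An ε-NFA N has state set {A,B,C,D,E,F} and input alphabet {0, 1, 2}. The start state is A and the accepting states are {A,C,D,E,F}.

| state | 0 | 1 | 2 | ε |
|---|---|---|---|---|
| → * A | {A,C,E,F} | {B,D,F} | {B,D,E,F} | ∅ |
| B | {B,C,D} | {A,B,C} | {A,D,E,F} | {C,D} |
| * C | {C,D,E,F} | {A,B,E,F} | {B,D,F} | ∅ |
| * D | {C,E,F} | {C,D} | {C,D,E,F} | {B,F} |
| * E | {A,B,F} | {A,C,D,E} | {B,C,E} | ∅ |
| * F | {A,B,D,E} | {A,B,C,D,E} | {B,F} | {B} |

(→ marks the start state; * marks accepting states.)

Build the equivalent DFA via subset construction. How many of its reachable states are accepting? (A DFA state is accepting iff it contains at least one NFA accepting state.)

Start state of the DFA: {A} (ε-closure of the NFA start).
{A} --0--> {A,B,C,D,E,F}  [new]
{A} --1--> {B,C,D,F}  [new]
{A} --2--> {B,C,D,E,F}  [new]
{A,B,C,D,E,F} --0--> {A,B,C,D,E,F}  [seen]
{A,B,C,D,E,F} --1--> {A,B,C,D,E,F}  [seen]
{A,B,C,D,E,F} --2--> {A,B,C,D,E,F}  [seen]
{B,C,D,F} --0--> {A,B,C,D,E,F}  [seen]
{B,C,D,F} --1--> {A,B,C,D,E,F}  [seen]
{B,C,D,F} --2--> {A,B,C,D,E,F}  [seen]
{B,C,D,E,F} --0--> {A,B,C,D,E,F}  [seen]
{B,C,D,E,F} --1--> {A,B,C,D,E,F}  [seen]
{B,C,D,E,F} --2--> {A,B,C,D,E,F}  [seen]
Reachable DFA states: {A}, {A,B,C,D,E,F}, {B,C,D,F}, {B,C,D,E,F}.
Accepting DFA states (contain an NFA accepting state): {A}, {A,B,C,D,E,F}, {B,C,D,F}, {B,C,D,E,F}.

4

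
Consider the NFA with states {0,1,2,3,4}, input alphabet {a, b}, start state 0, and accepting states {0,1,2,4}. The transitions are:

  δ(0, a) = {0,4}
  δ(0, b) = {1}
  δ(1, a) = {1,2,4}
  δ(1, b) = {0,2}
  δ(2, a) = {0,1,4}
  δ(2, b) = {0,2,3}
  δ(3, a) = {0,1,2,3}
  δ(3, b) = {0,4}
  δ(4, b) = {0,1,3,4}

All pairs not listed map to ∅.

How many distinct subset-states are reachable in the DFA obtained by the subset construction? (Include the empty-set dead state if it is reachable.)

Start state of the DFA: {0}.
{0} --a--> {0,4}  [new]
{0} --b--> {1}  [new]
{0,4} --a--> {0,4}  [seen]
{0,4} --b--> {0,1,3,4}  [new]
{1} --a--> {1,2,4}  [new]
{1} --b--> {0,2}  [new]
{0,1,3,4} --a--> {0,1,2,3,4}  [new]
{0,1,3,4} --b--> {0,1,2,3,4}  [seen]
{1,2,4} --a--> {0,1,2,4}  [new]
{1,2,4} --b--> {0,1,2,3,4}  [seen]
{0,2} --a--> {0,1,4}  [new]
{0,2} --b--> {0,1,2,3}  [new]
{0,1,2,3,4} --a--> {0,1,2,3,4}  [seen]
{0,1,2,3,4} --b--> {0,1,2,3,4}  [seen]
{0,1,2,4} --a--> {0,1,2,4}  [seen]
{0,1,2,4} --b--> {0,1,2,3,4}  [seen]
{0,1,4} --a--> {0,1,2,4}  [seen]
{0,1,4} --b--> {0,1,2,3,4}  [seen]
{0,1,2,3} --a--> {0,1,2,3,4}  [seen]
{0,1,2,3} --b--> {0,1,2,3,4}  [seen]
Reachable DFA states: {0}, {0,4}, {1}, {0,1,3,4}, {1,2,4}, {0,2}, {0,1,2,3,4}, {0,1,2,4}, {0,1,4}, {0,1,2,3}.

10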